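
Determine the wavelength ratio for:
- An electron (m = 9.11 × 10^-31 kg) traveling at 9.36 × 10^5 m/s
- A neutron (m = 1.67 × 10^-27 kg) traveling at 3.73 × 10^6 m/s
λ₁/λ₂ = 7.31 × 10^3

Using λ = h/(mv):

λ₁ = h/(m₁v₁) = 7.77 × 10^-10 m
λ₂ = h/(m₂v₂) = 1.06 × 10^-13 m

Ratio λ₁/λ₂ = (m₂v₂)/(m₁v₁)
         = (1.67 × 10^-27 kg × 3.73 × 10^6 m/s) / (9.11 × 10^-31 kg × 9.36 × 10^5 m/s)
         = 7.31 × 10^3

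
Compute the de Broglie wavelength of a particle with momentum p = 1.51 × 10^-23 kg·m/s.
4.39 × 10^-11 m

Using the de Broglie relation λ = h/p:

λ = h/p
λ = (6.626 × 10^-34 J·s) / (1.51 × 10^-23 kg·m/s)
λ = 4.39 × 10^-11 m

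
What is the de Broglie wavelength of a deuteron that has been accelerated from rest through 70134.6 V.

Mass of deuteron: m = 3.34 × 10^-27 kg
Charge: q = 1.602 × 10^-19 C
7.65 × 10^-14 m

When a particle is accelerated through voltage V, it gains kinetic energy KE = qV.

The de Broglie wavelength is then λ = h/√(2mqV):

λ = h/√(2mqV)
λ = (6.626 × 10^-34 J·s) / √(2 × 3.34 × 10^-27 kg × 1.602 × 10^-19 C × 70134.6 V)
λ = 7.65 × 10^-14 m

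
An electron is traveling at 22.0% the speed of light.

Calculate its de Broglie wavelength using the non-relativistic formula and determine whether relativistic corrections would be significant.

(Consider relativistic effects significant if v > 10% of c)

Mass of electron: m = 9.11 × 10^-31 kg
Yes, relativistic corrections are needed.

Using the non-relativistic de Broglie formula λ = h/(mv):

v = 22.0% × c = 6.595 × 10^7 m/s

λ = h/(mv)
λ = (6.626 × 10^-34 J·s) / (9.11 × 10^-31 kg × 6.595 × 10^7 m/s)
λ = 1.10 × 10^-11 m

Since v = 22.0% of c > 10% of c, relativistic corrections ARE significant and the actual wavelength would differ from this non-relativistic estimate.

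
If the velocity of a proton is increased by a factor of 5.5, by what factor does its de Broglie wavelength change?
The wavelength decreases by a factor of 5.5.

From λ = h/(mv), the wavelength is inversely proportional to velocity:

λ ∝ 1/v

If v → 5.5v, then λ → λ/5.5

When velocity is increased by a factor of 5.5, the wavelength decreases by a factor of 5.5.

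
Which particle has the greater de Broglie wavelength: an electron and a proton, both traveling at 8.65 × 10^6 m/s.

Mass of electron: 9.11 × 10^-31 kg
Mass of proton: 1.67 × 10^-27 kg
The electron has the longer wavelength.

Using λ = h/(mv), since both particles have the same velocity, the wavelength depends only on mass.

For electron: λ₁ = h/(m₁v) = 8.41 × 10^-11 m
For proton: λ₂ = h/(m₂v) = 4.59 × 10^-14 m

Since λ ∝ 1/m at constant velocity, the lighter particle has the longer wavelength.

The electron has the longer de Broglie wavelength.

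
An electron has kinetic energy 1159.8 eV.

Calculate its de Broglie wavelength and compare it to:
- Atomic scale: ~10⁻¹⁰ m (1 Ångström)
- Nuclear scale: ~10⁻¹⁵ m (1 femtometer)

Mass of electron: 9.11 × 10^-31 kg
λ = 3.60 × 10^-11 m, which is between nuclear and atomic scales.

Using λ = h/√(2mKE):

KE = 1159.8 eV = 1.858 × 10^-16 J

λ = h/√(2mKE)
λ = (6.626 × 10^-34 J·s) / √(2 × 9.11 × 10^-31 kg × 1.858 × 10^-16 J)
λ = 3.60 × 10^-11 m

Comparison:
- Atomic scale (10⁻¹⁰ m): λ is 0.36× this size
- Nuclear scale (10⁻¹⁵ m): λ is 3.6e+04× this size

The wavelength is between nuclear and atomic scales.

This wavelength is appropriate for probing atomic structure but too large for nuclear physics experiments.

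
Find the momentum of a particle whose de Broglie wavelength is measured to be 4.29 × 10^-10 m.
1.54 × 10^-24 kg·m/s

From the de Broglie relation λ = h/p, we solve for p:

p = h/λ
p = (6.626 × 10^-34 J·s) / (4.29 × 10^-10 m)
p = 1.54 × 10^-24 kg·m/s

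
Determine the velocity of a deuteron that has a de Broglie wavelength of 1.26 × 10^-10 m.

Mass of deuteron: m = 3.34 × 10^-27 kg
1.57 × 10^3 m/s

From the de Broglie relation λ = h/(mv), we solve for v:

v = h/(mλ)
v = (6.626 × 10^-34 J·s) / (3.34 × 10^-27 kg × 1.26 × 10^-10 m)
v = 1.57 × 10^3 m/s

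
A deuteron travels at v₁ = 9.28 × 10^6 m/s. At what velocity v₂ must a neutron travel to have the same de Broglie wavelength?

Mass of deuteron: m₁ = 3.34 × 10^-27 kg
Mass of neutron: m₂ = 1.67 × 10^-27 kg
v₂ = 1.86 × 10^7 m/s

For equal de Broglie wavelengths: λ₁ = λ₂

h/(m₁v₁) = h/(m₂v₂)
m₁v₁ = m₂v₂
v₂ = v₁ · (m₁/m₂)

v₂ = 9.28 × 10^6 m/s × (3.34 × 10^-27 kg / 1.67 × 10^-27 kg)
v₂ = 1.86 × 10^7 m/s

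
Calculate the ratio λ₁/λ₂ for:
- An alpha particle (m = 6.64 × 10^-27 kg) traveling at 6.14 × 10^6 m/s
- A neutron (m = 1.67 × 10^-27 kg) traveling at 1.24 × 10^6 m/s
λ₁/λ₂ = 0.0508

Using λ = h/(mv):

λ₁ = h/(m₁v₁) = 1.63 × 10^-14 m
λ₂ = h/(m₂v₂) = 3.20 × 10^-13 m

Ratio λ₁/λ₂ = (m₂v₂)/(m₁v₁)
         = (1.67 × 10^-27 kg × 1.24 × 10^6 m/s) / (6.64 × 10^-27 kg × 6.14 × 10^6 m/s)
         = 0.0508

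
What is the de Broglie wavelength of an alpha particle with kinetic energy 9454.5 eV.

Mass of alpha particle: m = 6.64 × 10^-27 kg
1.48 × 10^-13 m

Using λ = h/√(2mKE):

First convert KE to Joules: KE = 9454.5 eV = 1.515 × 10^-15 J

λ = h/√(2mKE)
λ = (6.626 × 10^-34 J·s) / √(2 × 6.64 × 10^-27 kg × 1.515 × 10^-15 J)
λ = 1.48 × 10^-13 m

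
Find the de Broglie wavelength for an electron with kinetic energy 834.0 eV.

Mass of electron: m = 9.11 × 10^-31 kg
4.25 × 10^-11 m

Using λ = h/√(2mKE):

First convert KE to Joules: KE = 834.0 eV = 1.336 × 10^-16 J

λ = h/√(2mKE)
λ = (6.626 × 10^-34 J·s) / √(2 × 9.11 × 10^-31 kg × 1.336 × 10^-16 J)
λ = 4.25 × 10^-11 m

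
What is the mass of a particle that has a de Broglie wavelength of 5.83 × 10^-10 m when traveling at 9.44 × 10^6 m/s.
1.20 × 10^-31 kg

From the de Broglie relation λ = h/(mv), we solve for m:

m = h/(λv)
m = (6.626 × 10^-34 J·s) / (5.83 × 10^-10 m × 9.44 × 10^6 m/s)
m = 1.20 × 10^-31 kg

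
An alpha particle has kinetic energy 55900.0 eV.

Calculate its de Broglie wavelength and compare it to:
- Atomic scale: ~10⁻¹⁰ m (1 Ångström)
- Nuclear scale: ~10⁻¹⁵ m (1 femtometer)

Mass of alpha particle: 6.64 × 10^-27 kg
λ = 6.08 × 10^-14 m, which is between nuclear and atomic scales.

Using λ = h/√(2mKE):

KE = 55900.0 eV = 8.956 × 10^-15 J

λ = h/√(2mKE)
λ = (6.626 × 10^-34 J·s) / √(2 × 6.64 × 10^-27 kg × 8.956 × 10^-15 J)
λ = 6.08 × 10^-14 m

Comparison:
- Atomic scale (10⁻¹⁰ m): λ is 0.00061× this size
- Nuclear scale (10⁻¹⁵ m): λ is 61× this size

The wavelength is between nuclear and atomic scales.

This wavelength is appropriate for probing atomic structure but too large for nuclear physics experiments.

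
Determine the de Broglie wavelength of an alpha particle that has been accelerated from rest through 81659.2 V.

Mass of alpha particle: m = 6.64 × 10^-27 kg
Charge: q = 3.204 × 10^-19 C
3.55 × 10^-14 m

When a particle is accelerated through voltage V, it gains kinetic energy KE = qV.

The de Broglie wavelength is then λ = h/√(2mqV):

λ = h/√(2mqV)
λ = (6.626 × 10^-34 J·s) / √(2 × 6.64 × 10^-27 kg × 3.204 × 10^-19 C × 81659.2 V)
λ = 3.55 × 10^-14 m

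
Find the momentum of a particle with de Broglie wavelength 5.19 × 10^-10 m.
1.28 × 10^-24 kg·m/s

From the de Broglie relation λ = h/p, we solve for p:

p = h/λ
p = (6.626 × 10^-34 J·s) / (5.19 × 10^-10 m)
p = 1.28 × 10^-24 kg·m/s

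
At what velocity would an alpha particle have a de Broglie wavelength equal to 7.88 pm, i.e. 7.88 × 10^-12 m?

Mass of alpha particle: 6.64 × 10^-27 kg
1.27 × 10^4 m/s

From λ = h/(mv), solve for v:

v = h/(mλ)
v = (6.626 × 10^-34 J·s) / (6.64 × 10^-27 kg × 7.88 × 10^-12 m)
v = 1.27 × 10^4 m/s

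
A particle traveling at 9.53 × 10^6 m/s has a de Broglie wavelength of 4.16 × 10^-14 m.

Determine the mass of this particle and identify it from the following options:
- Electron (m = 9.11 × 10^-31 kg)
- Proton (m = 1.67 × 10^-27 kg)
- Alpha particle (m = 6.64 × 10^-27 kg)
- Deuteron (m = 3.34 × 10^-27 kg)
The particle is a proton.

From λ = h/(mv), solve for mass:

m = h/(λv)
m = (6.626 × 10^-34 J·s) / (4.16 × 10^-14 m × 9.53 × 10^6 m/s)
m = 1.67 × 10^-27 kg

Comparing with the listed masses, this is closest to a proton.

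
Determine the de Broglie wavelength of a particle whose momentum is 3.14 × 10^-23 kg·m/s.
2.11 × 10^-11 m

Using the de Broglie relation λ = h/p:

λ = h/p
λ = (6.626 × 10^-34 J·s) / (3.14 × 10^-23 kg·m/s)
λ = 2.11 × 10^-11 m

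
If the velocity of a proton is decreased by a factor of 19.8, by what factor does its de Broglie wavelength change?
The wavelength increases by a factor of 19.8.

From λ = h/(mv), the wavelength is inversely proportional to velocity:

λ ∝ 1/v

If v → v/19.8, then λ → 19.8λ

When velocity is decreased by a factor of 19.8, the wavelength increases by a factor of 19.8.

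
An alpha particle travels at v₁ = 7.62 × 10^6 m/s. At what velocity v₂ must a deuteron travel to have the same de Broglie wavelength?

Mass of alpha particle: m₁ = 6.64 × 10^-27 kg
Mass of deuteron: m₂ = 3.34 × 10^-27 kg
v₂ = 1.51 × 10^7 m/s

For equal de Broglie wavelengths: λ₁ = λ₂

h/(m₁v₁) = h/(m₂v₂)
m₁v₁ = m₂v₂
v₂ = v₁ · (m₁/m₂)

v₂ = 7.62 × 10^6 m/s × (6.64 × 10^-27 kg / 3.34 × 10^-27 kg)
v₂ = 1.51 × 10^7 m/s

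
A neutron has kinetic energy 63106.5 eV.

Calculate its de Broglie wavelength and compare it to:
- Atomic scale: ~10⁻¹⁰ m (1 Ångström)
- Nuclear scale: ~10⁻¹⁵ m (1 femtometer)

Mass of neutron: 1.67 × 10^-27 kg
λ = 1.14 × 10^-13 m, which is between nuclear and atomic scales.

Using λ = h/√(2mKE):

KE = 63106.5 eV = 1.011 × 10^-14 J

λ = h/√(2mKE)
λ = (6.626 × 10^-34 J·s) / √(2 × 1.67 × 10^-27 kg × 1.011 × 10^-14 J)
λ = 1.14 × 10^-13 m

Comparison:
- Atomic scale (10⁻¹⁰ m): λ is 0.0011× this size
- Nuclear scale (10⁻¹⁵ m): λ is 1.1e+02× this size

The wavelength is between nuclear and atomic scales.

This wavelength is appropriate for probing atomic structure but too large for nuclear physics experiments.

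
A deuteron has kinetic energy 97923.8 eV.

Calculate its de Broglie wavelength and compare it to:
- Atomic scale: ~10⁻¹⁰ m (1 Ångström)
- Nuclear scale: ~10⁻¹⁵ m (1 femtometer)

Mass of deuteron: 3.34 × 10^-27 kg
λ = 6.47 × 10^-14 m, which is between nuclear and atomic scales.

Using λ = h/√(2mKE):

KE = 97923.8 eV = 1.569 × 10^-14 J

λ = h/√(2mKE)
λ = (6.626 × 10^-34 J·s) / √(2 × 3.34 × 10^-27 kg × 1.569 × 10^-14 J)
λ = 6.47 × 10^-14 m

Comparison:
- Atomic scale (10⁻¹⁰ m): λ is 0.00065× this size
- Nuclear scale (10⁻¹⁵ m): λ is 65× this size

The wavelength is between nuclear and atomic scales.

This wavelength is appropriate for probing atomic structure but too large for nuclear physics experiments.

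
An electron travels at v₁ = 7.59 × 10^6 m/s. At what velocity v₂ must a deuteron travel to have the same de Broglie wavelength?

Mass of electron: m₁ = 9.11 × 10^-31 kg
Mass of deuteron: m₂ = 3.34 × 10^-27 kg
v₂ = 2.07 × 10^3 m/s

For equal de Broglie wavelengths: λ₁ = λ₂

h/(m₁v₁) = h/(m₂v₂)
m₁v₁ = m₂v₂
v₂ = v₁ · (m₁/m₂)

v₂ = 7.59 × 10^6 m/s × (9.11 × 10^-31 kg / 3.34 × 10^-27 kg)
v₂ = 2.07 × 10^3 m/s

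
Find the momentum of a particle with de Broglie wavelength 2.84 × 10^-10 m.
2.33 × 10^-24 kg·m/s

From the de Broglie relation λ = h/p, we solve for p:

p = h/λ
p = (6.626 × 10^-34 J·s) / (2.84 × 10^-10 m)
p = 2.33 × 10^-24 kg·m/s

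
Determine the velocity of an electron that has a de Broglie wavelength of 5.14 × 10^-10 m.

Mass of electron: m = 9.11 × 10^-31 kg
1.42 × 10^6 m/s

From the de Broglie relation λ = h/(mv), we solve for v:

v = h/(mλ)
v = (6.626 × 10^-34 J·s) / (9.11 × 10^-31 kg × 5.14 × 10^-10 m)
v = 1.42 × 10^6 m/s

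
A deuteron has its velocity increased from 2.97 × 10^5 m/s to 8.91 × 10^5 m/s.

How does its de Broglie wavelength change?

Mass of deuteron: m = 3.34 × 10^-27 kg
The wavelength decreases by a factor of 3.

Using λ = h/(mv):

Initial wavelength: λ₁ = h/(mv₁) = 6.68 × 10^-13 m
Final wavelength: λ₂ = h/(mv₂) = 2.23 × 10^-13 m

Since λ ∝ 1/v, when velocity increases by a factor of 3, the wavelength decreases by a factor of 3.

λ₂/λ₁ = v₁/v₂ = 1/3

The wavelength decreases by a factor of 3.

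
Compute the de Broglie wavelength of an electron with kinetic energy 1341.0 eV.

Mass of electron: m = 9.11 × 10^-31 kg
3.35 × 10^-11 m

Using λ = h/√(2mKE):

First convert KE to Joules: KE = 1341.0 eV = 2.149 × 10^-16 J

λ = h/√(2mKE)
λ = (6.626 × 10^-34 J·s) / √(2 × 9.11 × 10^-31 kg × 2.149 × 10^-16 J)
λ = 3.35 × 10^-11 m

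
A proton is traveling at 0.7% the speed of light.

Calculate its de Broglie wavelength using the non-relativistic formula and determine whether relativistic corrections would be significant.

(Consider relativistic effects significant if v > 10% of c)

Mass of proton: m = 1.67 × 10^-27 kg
No, relativistic corrections are not needed.

Using the non-relativistic de Broglie formula λ = h/(mv):

v = 0.7% × c = 2.099 × 10^6 m/s

λ = h/(mv)
λ = (6.626 × 10^-34 J·s) / (1.67 × 10^-27 kg × 2.099 × 10^6 m/s)
λ = 1.89 × 10^-13 m

Since v = 0.7% of c < 10% of c, relativistic corrections are NOT significant and this non-relativistic result is a good approximation.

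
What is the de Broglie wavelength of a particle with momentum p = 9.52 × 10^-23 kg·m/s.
6.96 × 10^-12 m

Using the de Broglie relation λ = h/p:

λ = h/p
λ = (6.626 × 10^-34 J·s) / (9.52 × 10^-23 kg·m/s)
λ = 6.96 × 10^-12 m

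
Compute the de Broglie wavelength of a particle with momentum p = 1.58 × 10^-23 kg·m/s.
4.19 × 10^-11 m

Using the de Broglie relation λ = h/p:

λ = h/p
λ = (6.626 × 10^-34 J·s) / (1.58 × 10^-23 kg·m/s)
λ = 4.19 × 10^-11 m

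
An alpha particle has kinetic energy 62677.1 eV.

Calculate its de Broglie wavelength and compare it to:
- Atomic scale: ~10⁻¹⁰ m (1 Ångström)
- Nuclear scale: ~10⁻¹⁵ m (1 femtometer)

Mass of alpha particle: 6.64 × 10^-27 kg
λ = 5.74 × 10^-14 m, which is between nuclear and atomic scales.

Using λ = h/√(2mKE):

KE = 62677.1 eV = 1.004 × 10^-14 J

λ = h/√(2mKE)
λ = (6.626 × 10^-34 J·s) / √(2 × 6.64 × 10^-27 kg × 1.004 × 10^-14 J)
λ = 5.74 × 10^-14 m

Comparison:
- Atomic scale (10⁻¹⁰ m): λ is 0.00057× this size
- Nuclear scale (10⁻¹⁵ m): λ is 57× this size

The wavelength is between nuclear and atomic scales.

This wavelength is appropriate for probing atomic structure but too large for nuclear physics experiments.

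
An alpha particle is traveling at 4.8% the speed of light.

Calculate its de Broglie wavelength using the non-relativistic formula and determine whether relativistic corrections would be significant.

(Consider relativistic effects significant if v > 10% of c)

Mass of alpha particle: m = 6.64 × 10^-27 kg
No, relativistic corrections are not needed.

Using the non-relativistic de Broglie formula λ = h/(mv):

v = 4.8% × c = 1.439 × 10^7 m/s

λ = h/(mv)
λ = (6.626 × 10^-34 J·s) / (6.64 × 10^-27 kg × 1.439 × 10^7 m/s)
λ = 6.93 × 10^-15 m

Since v = 4.8% of c < 10% of c, relativistic corrections are NOT significant and this non-relativistic result is a good approximation.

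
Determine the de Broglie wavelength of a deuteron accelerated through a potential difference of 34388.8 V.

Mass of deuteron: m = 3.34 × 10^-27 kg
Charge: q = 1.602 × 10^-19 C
1.09 × 10^-13 m

When a particle is accelerated through voltage V, it gains kinetic energy KE = qV.

The de Broglie wavelength is then λ = h/√(2mqV):

λ = h/√(2mqV)
λ = (6.626 × 10^-34 J·s) / √(2 × 3.34 × 10^-27 kg × 1.602 × 10^-19 C × 34388.8 V)
λ = 1.09 × 10^-13 m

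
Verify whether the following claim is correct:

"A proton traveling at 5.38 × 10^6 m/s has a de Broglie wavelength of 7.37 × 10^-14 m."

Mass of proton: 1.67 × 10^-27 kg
True

The claim is correct.

Using λ = h/(mv):
λ = (6.626 × 10^-34 J·s) / (1.67 × 10^-27 kg × 5.38 × 10^6 m/s)
λ = 7.37 × 10^-14 m

This matches the claimed value.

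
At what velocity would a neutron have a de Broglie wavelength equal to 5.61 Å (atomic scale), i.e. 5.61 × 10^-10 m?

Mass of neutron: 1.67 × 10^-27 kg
7.07 × 10^2 m/s

From λ = h/(mv), solve for v:

v = h/(mλ)
v = (6.626 × 10^-34 J·s) / (1.67 × 10^-27 kg × 5.61 × 10^-10 m)
v = 7.07 × 10^2 m/s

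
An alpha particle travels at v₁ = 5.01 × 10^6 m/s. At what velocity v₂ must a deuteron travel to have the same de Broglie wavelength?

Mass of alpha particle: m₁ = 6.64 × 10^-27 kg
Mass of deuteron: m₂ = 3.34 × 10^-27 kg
v₂ = 9.96 × 10^6 m/s

For equal de Broglie wavelengths: λ₁ = λ₂

h/(m₁v₁) = h/(m₂v₂)
m₁v₁ = m₂v₂
v₂ = v₁ · (m₁/m₂)

v₂ = 5.01 × 10^6 m/s × (6.64 × 10^-27 kg / 3.34 × 10^-27 kg)
v₂ = 9.96 × 10^6 m/s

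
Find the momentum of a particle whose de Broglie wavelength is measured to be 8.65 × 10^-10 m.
7.66 × 10^-25 kg·m/s

From the de Broglie relation λ = h/p, we solve for p:

p = h/λ
p = (6.626 × 10^-34 J·s) / (8.65 × 10^-10 m)
p = 7.66 × 10^-25 kg·m/s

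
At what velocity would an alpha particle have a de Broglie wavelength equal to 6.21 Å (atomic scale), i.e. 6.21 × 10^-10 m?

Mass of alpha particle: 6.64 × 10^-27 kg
1.61 × 10^2 m/s

From λ = h/(mv), solve for v:

v = h/(mλ)
v = (6.626 × 10^-34 J·s) / (6.64 × 10^-27 kg × 6.21 × 10^-10 m)
v = 1.61 × 10^2 m/s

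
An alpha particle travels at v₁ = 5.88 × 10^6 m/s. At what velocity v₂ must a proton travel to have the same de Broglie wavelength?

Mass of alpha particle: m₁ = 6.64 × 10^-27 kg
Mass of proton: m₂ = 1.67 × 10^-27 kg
v₂ = 2.34 × 10^7 m/s

For equal de Broglie wavelengths: λ₁ = λ₂

h/(m₁v₁) = h/(m₂v₂)
m₁v₁ = m₂v₂
v₂ = v₁ · (m₁/m₂)

v₂ = 5.88 × 10^6 m/s × (6.64 × 10^-27 kg / 1.67 × 10^-27 kg)
v₂ = 2.34 × 10^7 m/s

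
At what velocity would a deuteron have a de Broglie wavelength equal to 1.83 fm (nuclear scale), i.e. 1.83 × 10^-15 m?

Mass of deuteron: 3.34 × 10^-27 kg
1.08 × 10^8 m/s

From λ = h/(mv), solve for v:

v = h/(mλ)
v = (6.626 × 10^-34 J·s) / (3.34 × 10^-27 kg × 1.83 × 10^-15 m)
v = 1.08 × 10^8 m/s

Note: This velocity is 36.2% of the speed of light, so relativistic corrections would be needed for a more accurate calculation.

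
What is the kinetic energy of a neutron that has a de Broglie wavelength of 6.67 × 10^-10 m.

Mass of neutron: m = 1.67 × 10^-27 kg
2.95 × 10^-22 J (or 1.84 × 10^-3 eV)

From λ = h/√(2mKE), we solve for KE:

λ² = h²/(2mKE)
KE = h²/(2mλ²)
KE = (6.626 × 10^-34 J·s)² / (2 × 1.67 × 10^-27 kg × (6.67 × 10^-10 m)²)
KE = 2.95 × 10^-22 J
KE = 1.84 × 10^-3 eV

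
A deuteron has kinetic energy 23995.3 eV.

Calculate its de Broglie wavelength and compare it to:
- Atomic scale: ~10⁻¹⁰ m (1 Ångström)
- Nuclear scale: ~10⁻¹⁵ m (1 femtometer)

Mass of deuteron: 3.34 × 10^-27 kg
λ = 1.31 × 10^-13 m, which is between nuclear and atomic scales.

Using λ = h/√(2mKE):

KE = 23995.3 eV = 3.844 × 10^-15 J

λ = h/√(2mKE)
λ = (6.626 × 10^-34 J·s) / √(2 × 3.34 × 10^-27 kg × 3.844 × 10^-15 J)
λ = 1.31 × 10^-13 m

Comparison:
- Atomic scale (10⁻¹⁰ m): λ is 0.0013× this size
- Nuclear scale (10⁻¹⁵ m): λ is 1.3e+02× this size

The wavelength is between nuclear and atomic scales.

This wavelength is appropriate for probing atomic structure but too large for nuclear physics experiments.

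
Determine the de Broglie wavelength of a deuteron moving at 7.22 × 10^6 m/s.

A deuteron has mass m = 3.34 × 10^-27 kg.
2.75 × 10^-14 m

Using the de Broglie relation λ = h/(mv):

λ = h/(mv)
λ = (6.626 × 10^-34 J·s) / (3.34 × 10^-27 kg × 7.22 × 10^6 m/s)
λ = 2.75 × 10^-14 m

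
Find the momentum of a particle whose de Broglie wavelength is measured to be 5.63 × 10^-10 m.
1.18 × 10^-24 kg·m/s

From the de Broglie relation λ = h/p, we solve for p:

p = h/λ
p = (6.626 × 10^-34 J·s) / (5.63 × 10^-10 m)
p = 1.18 × 10^-24 kg·m/s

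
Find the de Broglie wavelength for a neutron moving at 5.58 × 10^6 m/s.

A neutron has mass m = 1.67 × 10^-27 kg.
7.11 × 10^-14 m

Using the de Broglie relation λ = h/(mv):

λ = h/(mv)
λ = (6.626 × 10^-34 J·s) / (1.67 × 10^-27 kg × 5.58 × 10^6 m/s)
λ = 7.11 × 10^-14 m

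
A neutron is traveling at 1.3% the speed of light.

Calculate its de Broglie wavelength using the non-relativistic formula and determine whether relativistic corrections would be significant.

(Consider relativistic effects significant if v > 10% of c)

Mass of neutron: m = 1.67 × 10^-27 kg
No, relativistic corrections are not needed.

Using the non-relativistic de Broglie formula λ = h/(mv):

v = 1.3% × c = 3.897 × 10^6 m/s

λ = h/(mv)
λ = (6.626 × 10^-34 J·s) / (1.67 × 10^-27 kg × 3.897 × 10^6 m/s)
λ = 1.02 × 10^-13 m

Since v = 1.3% of c < 10% of c, relativistic corrections are NOT significant and this non-relativistic result is a good approximation.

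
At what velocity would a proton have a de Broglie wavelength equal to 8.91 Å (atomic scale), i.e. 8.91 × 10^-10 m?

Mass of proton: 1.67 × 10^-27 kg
4.45 × 10^2 m/s

From λ = h/(mv), solve for v:

v = h/(mλ)
v = (6.626 × 10^-34 J·s) / (1.67 × 10^-27 kg × 8.91 × 10^-10 m)
v = 4.45 × 10^2 m/s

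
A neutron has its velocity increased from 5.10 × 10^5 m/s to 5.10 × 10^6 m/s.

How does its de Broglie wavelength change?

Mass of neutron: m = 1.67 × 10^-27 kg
The wavelength decreases by a factor of 10.

Using λ = h/(mv):

Initial wavelength: λ₁ = h/(mv₁) = 7.78 × 10^-13 m
Final wavelength: λ₂ = h/(mv₂) = 7.78 × 10^-14 m

Since λ ∝ 1/v, when velocity increases by a factor of 10, the wavelength decreases by a factor of 10.

λ₂/λ₁ = v₁/v₂ = 1/10

The wavelength decreases by a factor of 10.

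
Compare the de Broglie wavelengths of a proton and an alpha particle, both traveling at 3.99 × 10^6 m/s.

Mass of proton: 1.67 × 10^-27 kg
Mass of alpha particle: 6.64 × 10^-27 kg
The proton has the longer wavelength.

Using λ = h/(mv), since both particles have the same velocity, the wavelength depends only on mass.

For proton: λ₁ = h/(m₁v) = 9.94 × 10^-14 m
For alpha particle: λ₂ = h/(m₂v) = 2.50 × 10^-14 m

Since λ ∝ 1/m at constant velocity, the lighter particle has the longer wavelength.

The proton has the longer de Broglie wavelength.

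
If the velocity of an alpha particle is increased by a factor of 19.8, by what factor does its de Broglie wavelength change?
The wavelength decreases by a factor of 19.8.

From λ = h/(mv), the wavelength is inversely proportional to velocity:

λ ∝ 1/v

If v → 19.8v, then λ → λ/19.8

When velocity is increased by a factor of 19.8, the wavelength decreases by a factor of 19.8.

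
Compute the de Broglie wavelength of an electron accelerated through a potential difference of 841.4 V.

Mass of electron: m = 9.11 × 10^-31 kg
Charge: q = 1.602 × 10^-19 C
4.23 × 10^-11 m

When a particle is accelerated through voltage V, it gains kinetic energy KE = qV.

The de Broglie wavelength is then λ = h/√(2mqV):

λ = h/√(2mqV)
λ = (6.626 × 10^-34 J·s) / √(2 × 9.11 × 10^-31 kg × 1.602 × 10^-19 C × 841.4 V)
λ = 4.23 × 10^-11 m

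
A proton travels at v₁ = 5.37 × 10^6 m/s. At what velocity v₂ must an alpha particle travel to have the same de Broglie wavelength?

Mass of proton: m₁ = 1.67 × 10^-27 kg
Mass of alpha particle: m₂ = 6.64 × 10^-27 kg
v₂ = 1.35 × 10^6 m/s

For equal de Broglie wavelengths: λ₁ = λ₂

h/(m₁v₁) = h/(m₂v₂)
m₁v₁ = m₂v₂
v₂ = v₁ · (m₁/m₂)

v₂ = 5.37 × 10^6 m/s × (1.67 × 10^-27 kg / 6.64 × 10^-27 kg)
v₂ = 1.35 × 10^6 m/s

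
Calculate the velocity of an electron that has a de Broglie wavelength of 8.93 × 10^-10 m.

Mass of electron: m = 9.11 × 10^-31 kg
8.14 × 10^5 m/s

From the de Broglie relation λ = h/(mv), we solve for v:

v = h/(mλ)
v = (6.626 × 10^-34 J·s) / (9.11 × 10^-31 kg × 8.93 × 10^-10 m)
v = 8.14 × 10^5 m/s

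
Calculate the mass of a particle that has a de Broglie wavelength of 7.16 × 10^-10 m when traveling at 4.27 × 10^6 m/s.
2.17 × 10^-31 kg

From the de Broglie relation λ = h/(mv), we solve for m:

m = h/(λv)
m = (6.626 × 10^-34 J·s) / (7.16 × 10^-10 m × 4.27 × 10^6 m/s)
m = 2.17 × 10^-31 kg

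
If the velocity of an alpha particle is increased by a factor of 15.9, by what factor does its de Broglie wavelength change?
The wavelength decreases by a factor of 15.9.

From λ = h/(mv), the wavelength is inversely proportional to velocity:

λ ∝ 1/v

If v → 15.9v, then λ → λ/15.9

When velocity is increased by a factor of 15.9, the wavelength decreases by a factor of 15.9.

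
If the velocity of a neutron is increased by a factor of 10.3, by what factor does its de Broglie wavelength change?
The wavelength decreases by a factor of 10.3.

From λ = h/(mv), the wavelength is inversely proportional to velocity:

λ ∝ 1/v

If v → 10.3v, then λ → λ/10.3

When velocity is increased by a factor of 10.3, the wavelength decreases by a factor of 10.3.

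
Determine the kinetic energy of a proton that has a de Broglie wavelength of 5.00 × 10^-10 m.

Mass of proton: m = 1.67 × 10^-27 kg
5.26 × 10^-22 J (or 3.28 × 10^-3 eV)

From λ = h/√(2mKE), we solve for KE:

λ² = h²/(2mKE)
KE = h²/(2mλ²)
KE = (6.626 × 10^-34 J·s)² / (2 × 1.67 × 10^-27 kg × (5.00 × 10^-10 m)²)
KE = 5.26 × 10^-22 J
KE = 3.28 × 10^-3 eV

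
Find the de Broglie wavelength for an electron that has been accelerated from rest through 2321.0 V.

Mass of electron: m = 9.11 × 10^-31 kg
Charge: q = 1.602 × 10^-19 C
2.55 × 10^-11 m

When a particle is accelerated through voltage V, it gains kinetic energy KE = qV.

The de Broglie wavelength is then λ = h/√(2mqV):

λ = h/√(2mqV)
λ = (6.626 × 10^-34 J·s) / √(2 × 9.11 × 10^-31 kg × 1.602 × 10^-19 C × 2321.0 V)
λ = 2.55 × 10^-11 m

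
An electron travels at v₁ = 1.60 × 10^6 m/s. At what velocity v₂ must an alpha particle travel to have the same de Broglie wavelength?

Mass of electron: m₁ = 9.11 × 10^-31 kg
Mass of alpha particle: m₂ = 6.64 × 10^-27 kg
v₂ = 2.20 × 10^2 m/s

For equal de Broglie wavelengths: λ₁ = λ₂

h/(m₁v₁) = h/(m₂v₂)
m₁v₁ = m₂v₂
v₂ = v₁ · (m₁/m₂)

v₂ = 1.60 × 10^6 m/s × (9.11 × 10^-31 kg / 6.64 × 10^-27 kg)
v₂ = 2.20 × 10^2 m/s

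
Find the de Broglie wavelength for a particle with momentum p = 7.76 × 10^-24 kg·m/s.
8.54 × 10^-11 m

Using the de Broglie relation λ = h/p:

λ = h/p
λ = (6.626 × 10^-34 J·s) / (7.76 × 10^-24 kg·m/s)
λ = 8.54 × 10^-11 m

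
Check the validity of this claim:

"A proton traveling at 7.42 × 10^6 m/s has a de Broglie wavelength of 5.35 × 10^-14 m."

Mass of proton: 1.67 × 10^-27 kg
True

The claim is correct.

Using λ = h/(mv):
λ = (6.626 × 10^-34 J·s) / (1.67 × 10^-27 kg × 7.42 × 10^6 m/s)
λ = 5.35 × 10^-14 m

This matches the claimed value.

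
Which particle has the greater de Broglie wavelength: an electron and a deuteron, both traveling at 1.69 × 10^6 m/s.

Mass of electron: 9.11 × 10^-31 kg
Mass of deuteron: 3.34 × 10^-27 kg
The electron has the longer wavelength.

Using λ = h/(mv), since both particles have the same velocity, the wavelength depends only on mass.

For electron: λ₁ = h/(m₁v) = 4.30 × 10^-10 m
For deuteron: λ₂ = h/(m₂v) = 1.17 × 10^-13 m

Since λ ∝ 1/m at constant velocity, the lighter particle has the longer wavelength.

The electron has the longer de Broglie wavelength.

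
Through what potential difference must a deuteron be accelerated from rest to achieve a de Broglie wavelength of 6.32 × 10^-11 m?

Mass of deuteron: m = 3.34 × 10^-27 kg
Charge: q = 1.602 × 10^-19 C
1.03 × 10^-1 V

From λ = h/√(2mqV), we solve for V:

λ² = h²/(2mqV)
V = h²/(2mqλ²)
V = (6.626 × 10^-34 J·s)² / (2 × 3.34 × 10^-27 kg × 1.602 × 10^-19 C × (6.32 × 10^-11 m)²)
V = 1.03 × 10^-1 V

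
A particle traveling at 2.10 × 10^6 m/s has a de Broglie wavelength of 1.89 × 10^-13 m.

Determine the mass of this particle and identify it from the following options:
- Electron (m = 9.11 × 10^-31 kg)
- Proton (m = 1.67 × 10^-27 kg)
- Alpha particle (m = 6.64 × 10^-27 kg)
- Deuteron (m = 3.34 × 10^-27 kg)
The particle is a proton.

From λ = h/(mv), solve for mass:

m = h/(λv)
m = (6.626 × 10^-34 J·s) / (1.89 × 10^-13 m × 2.10 × 10^6 m/s)
m = 1.67 × 10^-27 kg

Comparing with the listed masses, this is closest to a proton.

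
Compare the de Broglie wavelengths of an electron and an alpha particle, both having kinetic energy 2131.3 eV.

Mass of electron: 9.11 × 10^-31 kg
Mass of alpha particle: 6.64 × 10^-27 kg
The electron has the longer wavelength.

Using λ = h/√(2mKE):

For electron: λ₁ = h/√(2m₁KE) = 2.66 × 10^-11 m
For alpha particle: λ₂ = h/√(2m₂KE) = 3.11 × 10^-13 m

Since λ ∝ 1/√m at constant kinetic energy, the lighter particle has the longer wavelength.

The electron has the longer de Broglie wavelength.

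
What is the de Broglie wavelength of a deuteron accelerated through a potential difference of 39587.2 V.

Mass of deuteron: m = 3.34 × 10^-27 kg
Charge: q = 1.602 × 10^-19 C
1.02 × 10^-13 m

When a particle is accelerated through voltage V, it gains kinetic energy KE = qV.

The de Broglie wavelength is then λ = h/√(2mqV):

λ = h/√(2mqV)
λ = (6.626 × 10^-34 J·s) / √(2 × 3.34 × 10^-27 kg × 1.602 × 10^-19 C × 39587.2 V)
λ = 1.02 × 10^-13 m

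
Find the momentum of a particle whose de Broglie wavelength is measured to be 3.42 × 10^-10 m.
1.94 × 10^-24 kg·m/s

From the de Broglie relation λ = h/p, we solve for p:

p = h/λ
p = (6.626 × 10^-34 J·s) / (3.42 × 10^-10 m)
p = 1.94 × 10^-24 kg·m/s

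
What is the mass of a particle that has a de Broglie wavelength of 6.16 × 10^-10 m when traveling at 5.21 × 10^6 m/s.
2.06 × 10^-31 kg

From the de Broglie relation λ = h/(mv), we solve for m:

m = h/(λv)
m = (6.626 × 10^-34 J·s) / (6.16 × 10^-10 m × 5.21 × 10^6 m/s)
m = 2.06 × 10^-31 kg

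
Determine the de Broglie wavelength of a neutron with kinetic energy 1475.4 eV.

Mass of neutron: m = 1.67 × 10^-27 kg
7.46 × 10^-13 m

Using λ = h/√(2mKE):

First convert KE to Joules: KE = 1475.4 eV = 2.364 × 10^-16 J

λ = h/√(2mKE)
λ = (6.626 × 10^-34 J·s) / √(2 × 1.67 × 10^-27 kg × 2.364 × 10^-16 J)
λ = 7.46 × 10^-13 m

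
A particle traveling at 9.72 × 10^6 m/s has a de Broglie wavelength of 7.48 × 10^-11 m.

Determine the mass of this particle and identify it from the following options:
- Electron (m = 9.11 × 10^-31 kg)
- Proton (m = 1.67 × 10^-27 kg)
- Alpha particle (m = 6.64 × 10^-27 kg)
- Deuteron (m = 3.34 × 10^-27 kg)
The particle is an electron.

From λ = h/(mv), solve for mass:

m = h/(λv)
m = (6.626 × 10^-34 J·s) / (7.48 × 10^-11 m × 9.72 × 10^6 m/s)
m = 9.11 × 10^-31 kg

Comparing with the listed masses, this is closest to an electron.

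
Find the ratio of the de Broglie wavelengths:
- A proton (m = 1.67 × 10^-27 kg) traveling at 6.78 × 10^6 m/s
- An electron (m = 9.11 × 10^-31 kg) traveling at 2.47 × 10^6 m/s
λ₁/λ₂ = 1.99 × 10^-4

Using λ = h/(mv):

λ₁ = h/(m₁v₁) = 5.85 × 10^-14 m
λ₂ = h/(m₂v₂) = 2.94 × 10^-10 m

Ratio λ₁/λ₂ = (m₂v₂)/(m₁v₁)
         = (9.11 × 10^-31 kg × 2.47 × 10^6 m/s) / (1.67 × 10^-27 kg × 6.78 × 10^6 m/s)
         = 1.99 × 10^-4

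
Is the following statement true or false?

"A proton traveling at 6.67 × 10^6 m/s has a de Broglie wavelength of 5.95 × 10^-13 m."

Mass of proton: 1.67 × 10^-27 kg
False

The claim is incorrect.

Using λ = h/(mv):
λ = (6.626 × 10^-34 J·s) / (1.67 × 10^-27 kg × 6.67 × 10^6 m/s)
λ = 5.95 × 10^-14 m

The actual wavelength differs from the claimed 5.95 × 10^-13 m.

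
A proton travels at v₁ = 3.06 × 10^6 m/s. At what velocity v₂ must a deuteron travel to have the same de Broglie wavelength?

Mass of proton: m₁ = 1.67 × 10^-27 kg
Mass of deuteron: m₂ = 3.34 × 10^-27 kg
v₂ = 1.53 × 10^6 m/s

For equal de Broglie wavelengths: λ₁ = λ₂

h/(m₁v₁) = h/(m₂v₂)
m₁v₁ = m₂v₂
v₂ = v₁ · (m₁/m₂)

v₂ = 3.06 × 10^6 m/s × (1.67 × 10^-27 kg / 3.34 × 10^-27 kg)
v₂ = 1.53 × 10^6 m/s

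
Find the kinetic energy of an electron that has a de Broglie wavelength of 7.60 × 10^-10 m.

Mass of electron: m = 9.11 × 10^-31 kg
4.17 × 10^-19 J (or 2.60 eV)

From λ = h/√(2mKE), we solve for KE:

λ² = h²/(2mKE)
KE = h²/(2mλ²)
KE = (6.626 × 10^-34 J·s)² / (2 × 9.11 × 10^-31 kg × (7.60 × 10^-10 m)²)
KE = 4.17 × 10^-19 J
KE = 2.60 eV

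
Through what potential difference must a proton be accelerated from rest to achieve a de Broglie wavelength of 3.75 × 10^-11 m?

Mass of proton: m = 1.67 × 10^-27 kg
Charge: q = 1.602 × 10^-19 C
5.83 × 10^-1 V

From λ = h/√(2mqV), we solve for V:

λ² = h²/(2mqV)
V = h²/(2mqλ²)
V = (6.626 × 10^-34 J·s)² / (2 × 1.67 × 10^-27 kg × 1.602 × 10^-19 C × (3.75 × 10^-11 m)²)
V = 5.83 × 10^-1 V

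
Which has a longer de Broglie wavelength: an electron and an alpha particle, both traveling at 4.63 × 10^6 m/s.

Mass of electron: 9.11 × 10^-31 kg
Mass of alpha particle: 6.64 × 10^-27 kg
The electron has the longer wavelength.

Using λ = h/(mv), since both particles have the same velocity, the wavelength depends only on mass.

For electron: λ₁ = h/(m₁v) = 1.57 × 10^-10 m
For alpha particle: λ₂ = h/(m₂v) = 2.16 × 10^-14 m

Since λ ∝ 1/m at constant velocity, the lighter particle has the longer wavelength.

The electron has the longer de Broglie wavelength.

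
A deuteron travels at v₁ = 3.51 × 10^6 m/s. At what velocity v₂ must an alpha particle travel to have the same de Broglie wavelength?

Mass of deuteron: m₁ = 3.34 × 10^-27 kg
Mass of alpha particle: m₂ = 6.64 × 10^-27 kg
v₂ = 1.77 × 10^6 m/s

For equal de Broglie wavelengths: λ₁ = λ₂

h/(m₁v₁) = h/(m₂v₂)
m₁v₁ = m₂v₂
v₂ = v₁ · (m₁/m₂)

v₂ = 3.51 × 10^6 m/s × (3.34 × 10^-27 kg / 6.64 × 10^-27 kg)
v₂ = 1.77 × 10^6 m/s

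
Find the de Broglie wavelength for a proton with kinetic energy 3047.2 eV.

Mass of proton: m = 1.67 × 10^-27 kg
5.19 × 10^-13 m

Using λ = h/√(2mKE):

First convert KE to Joules: KE = 3047.2 eV = 4.882 × 10^-16 J

λ = h/√(2mKE)
λ = (6.626 × 10^-34 J·s) / √(2 × 1.67 × 10^-27 kg × 4.882 × 10^-16 J)
λ = 5.19 × 10^-13 m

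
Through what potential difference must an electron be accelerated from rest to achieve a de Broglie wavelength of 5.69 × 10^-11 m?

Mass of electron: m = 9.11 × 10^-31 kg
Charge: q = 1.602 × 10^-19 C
465 V

From λ = h/√(2mqV), we solve for V:

λ² = h²/(2mqV)
V = h²/(2mqλ²)
V = (6.626 × 10^-34 J·s)² / (2 × 9.11 × 10^-31 kg × 1.602 × 10^-19 C × (5.69 × 10^-11 m)²)
V = 465 V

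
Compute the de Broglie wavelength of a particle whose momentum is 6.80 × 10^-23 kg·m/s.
9.74 × 10^-12 m

Using the de Broglie relation λ = h/p:

λ = h/p
λ = (6.626 × 10^-34 J·s) / (6.80 × 10^-23 kg·m/s)
λ = 9.74 × 10^-12 m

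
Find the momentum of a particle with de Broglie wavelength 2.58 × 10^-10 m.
2.57 × 10^-24 kg·m/s

From the de Broglie relation λ = h/p, we solve for p:

p = h/λ
p = (6.626 × 10^-34 J·s) / (2.58 × 10^-10 m)
p = 2.57 × 10^-24 kg·m/s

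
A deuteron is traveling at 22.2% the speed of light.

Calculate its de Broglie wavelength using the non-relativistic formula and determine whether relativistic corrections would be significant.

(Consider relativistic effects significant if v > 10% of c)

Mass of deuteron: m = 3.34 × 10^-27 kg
Yes, relativistic corrections are needed.

Using the non-relativistic de Broglie formula λ = h/(mv):

v = 22.2% × c = 6.655 × 10^7 m/s

λ = h/(mv)
λ = (6.626 × 10^-34 J·s) / (3.34 × 10^-27 kg × 6.655 × 10^7 m/s)
λ = 2.98 × 10^-15 m

Since v = 22.2% of c > 10% of c, relativistic corrections ARE significant and the actual wavelength would differ from this non-relativistic estimate.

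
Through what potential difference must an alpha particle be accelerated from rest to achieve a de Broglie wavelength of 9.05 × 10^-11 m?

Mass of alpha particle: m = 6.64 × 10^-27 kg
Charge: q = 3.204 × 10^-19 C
1.26 × 10^-2 V

From λ = h/√(2mqV), we solve for V:

λ² = h²/(2mqV)
V = h²/(2mqλ²)
V = (6.626 × 10^-34 J·s)² / (2 × 6.64 × 10^-27 kg × 3.204 × 10^-19 C × (9.05 × 10^-11 m)²)
V = 1.26 × 10^-2 V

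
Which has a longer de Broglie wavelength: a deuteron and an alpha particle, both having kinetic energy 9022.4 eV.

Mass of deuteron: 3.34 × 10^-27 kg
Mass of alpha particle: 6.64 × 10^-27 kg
The deuteron has the longer wavelength.

Using λ = h/√(2mKE):

For deuteron: λ₁ = h/√(2m₁KE) = 2.13 × 10^-13 m
For alpha particle: λ₂ = h/√(2m₂KE) = 1.51 × 10^-13 m

Since λ ∝ 1/√m at constant kinetic energy, the lighter particle has the longer wavelength.

The deuteron has the longer de Broglie wavelength.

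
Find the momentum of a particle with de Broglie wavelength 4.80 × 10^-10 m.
1.38 × 10^-24 kg·m/s

From the de Broglie relation λ = h/p, we solve for p:

p = h/λ
p = (6.626 × 10^-34 J·s) / (4.80 × 10^-10 m)
p = 1.38 × 10^-24 kg·m/s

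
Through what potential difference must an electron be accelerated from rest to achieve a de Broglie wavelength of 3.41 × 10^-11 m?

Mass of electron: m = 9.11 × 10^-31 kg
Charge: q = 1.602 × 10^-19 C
1.29 × 10^3 V

From λ = h/√(2mqV), we solve for V:

λ² = h²/(2mqV)
V = h²/(2mqλ²)
V = (6.626 × 10^-34 J·s)² / (2 × 9.11 × 10^-31 kg × 1.602 × 10^-19 C × (3.41 × 10^-11 m)²)
V = 1.29 × 10^3 V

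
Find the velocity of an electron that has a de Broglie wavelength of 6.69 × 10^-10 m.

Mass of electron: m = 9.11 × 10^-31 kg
1.09 × 10^6 m/s

From the de Broglie relation λ = h/(mv), we solve for v:

v = h/(mλ)
v = (6.626 × 10^-34 J·s) / (9.11 × 10^-31 kg × 6.69 × 10^-10 m)
v = 1.09 × 10^6 m/s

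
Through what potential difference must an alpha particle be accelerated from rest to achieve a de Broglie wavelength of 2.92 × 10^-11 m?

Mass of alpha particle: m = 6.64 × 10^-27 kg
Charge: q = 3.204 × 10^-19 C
1.21 × 10^-1 V

From λ = h/√(2mqV), we solve for V:

λ² = h²/(2mqV)
V = h²/(2mqλ²)
V = (6.626 × 10^-34 J·s)² / (2 × 6.64 × 10^-27 kg × 3.204 × 10^-19 C × (2.92 × 10^-11 m)²)
V = 1.21 × 10^-1 V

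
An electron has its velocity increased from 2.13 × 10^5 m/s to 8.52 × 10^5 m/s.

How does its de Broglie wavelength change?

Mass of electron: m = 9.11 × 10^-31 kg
The wavelength decreases by a factor of 4.

Using λ = h/(mv):

Initial wavelength: λ₁ = h/(mv₁) = 3.41 × 10^-9 m
Final wavelength: λ₂ = h/(mv₂) = 8.54 × 10^-10 m

Since λ ∝ 1/v, when velocity increases by a factor of 4, the wavelength decreases by a factor of 4.

λ₂/λ₁ = v₁/v₂ = 1/4

The wavelength decreases by a factor of 4.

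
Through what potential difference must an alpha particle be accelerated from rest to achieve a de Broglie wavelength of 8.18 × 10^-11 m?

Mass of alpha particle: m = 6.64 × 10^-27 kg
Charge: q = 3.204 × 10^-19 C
1.54 × 10^-2 V

From λ = h/√(2mqV), we solve for V:

λ² = h²/(2mqV)
V = h²/(2mqλ²)
V = (6.626 × 10^-34 J·s)² / (2 × 6.64 × 10^-27 kg × 3.204 × 10^-19 C × (8.18 × 10^-11 m)²)
V = 1.54 × 10^-2 V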